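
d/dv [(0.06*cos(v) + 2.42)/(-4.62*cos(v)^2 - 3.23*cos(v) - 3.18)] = (0.2772*sin(v)^2 - 22.3608*cos(v) - 7.903)*sin(v)/(4.62*cos(v)^2 + 3.23*cos(v) + 3.18)^2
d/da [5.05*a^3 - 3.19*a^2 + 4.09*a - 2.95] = 15.15*a^2 - 6.38*a + 4.09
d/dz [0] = 0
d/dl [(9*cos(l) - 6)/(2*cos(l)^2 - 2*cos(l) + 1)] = 3*(6*cos(l)^2 - 8*cos(l) + 1)*sin(l)/(2*cos(l) - cos(2*l) - 2)^2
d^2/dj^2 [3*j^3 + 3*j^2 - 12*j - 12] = 18*j + 6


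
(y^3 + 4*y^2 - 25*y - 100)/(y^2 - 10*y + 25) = (y^2 + 9*y + 20)/(y - 5)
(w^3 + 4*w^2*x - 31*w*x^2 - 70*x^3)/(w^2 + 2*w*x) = w + 2*x - 35*x^2/w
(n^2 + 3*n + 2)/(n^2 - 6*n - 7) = (n + 2)/(n - 7)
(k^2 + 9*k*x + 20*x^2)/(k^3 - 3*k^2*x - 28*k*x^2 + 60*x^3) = (k + 4*x)/(k^2 - 8*k*x + 12*x^2)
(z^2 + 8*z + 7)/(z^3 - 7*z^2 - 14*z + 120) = (z^2 + 8*z + 7)/(z^3 - 7*z^2 - 14*z + 120)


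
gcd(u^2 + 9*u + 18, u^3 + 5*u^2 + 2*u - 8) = 1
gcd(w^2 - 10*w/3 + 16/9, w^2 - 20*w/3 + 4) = w - 2/3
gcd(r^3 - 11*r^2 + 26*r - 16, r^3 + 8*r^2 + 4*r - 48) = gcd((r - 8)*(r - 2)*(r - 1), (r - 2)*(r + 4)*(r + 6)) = r - 2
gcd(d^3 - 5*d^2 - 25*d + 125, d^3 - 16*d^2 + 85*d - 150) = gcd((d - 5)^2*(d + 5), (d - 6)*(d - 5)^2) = d^2 - 10*d + 25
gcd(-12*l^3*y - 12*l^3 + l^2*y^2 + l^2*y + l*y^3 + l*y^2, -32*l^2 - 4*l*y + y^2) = 4*l + y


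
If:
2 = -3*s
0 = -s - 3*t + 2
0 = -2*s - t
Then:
No Solution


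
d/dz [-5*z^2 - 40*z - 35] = -10*z - 40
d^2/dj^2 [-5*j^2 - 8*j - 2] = -10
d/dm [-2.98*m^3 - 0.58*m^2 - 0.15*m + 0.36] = -8.94*m^2 - 1.16*m - 0.15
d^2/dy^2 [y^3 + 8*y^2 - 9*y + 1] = 6*y + 16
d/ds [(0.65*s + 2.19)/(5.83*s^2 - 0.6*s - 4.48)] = (3.7895*s^2 - 0.39*s - (0.65*s + 2.19)*(11.66*s - 0.6) - 2.912)/(-5.83*s^2 + 0.6*s + 4.48)^2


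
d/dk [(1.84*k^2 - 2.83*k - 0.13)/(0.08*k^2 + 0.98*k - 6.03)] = (2.0296*k^2 - 22.1696*k + 17.1923)/(0.0064*k^4 + 0.1568*k^3 - 0.00440000000000018*k^2 - 11.8188*k + 36.3609)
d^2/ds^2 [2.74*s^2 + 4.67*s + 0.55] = 5.48000000000000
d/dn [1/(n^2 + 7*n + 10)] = (-2*n - 7)/(n^2 + 7*n + 10)^2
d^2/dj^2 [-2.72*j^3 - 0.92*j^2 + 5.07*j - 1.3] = -16.32*j - 1.84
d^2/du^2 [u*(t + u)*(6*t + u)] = 14*t + 6*u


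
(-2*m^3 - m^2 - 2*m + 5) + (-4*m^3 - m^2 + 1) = -6*m^3 - 2*m^2 - 2*m + 6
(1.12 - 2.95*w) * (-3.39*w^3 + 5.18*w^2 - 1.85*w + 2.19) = 10.0005*w^4 - 19.0778*w^3 + 11.2591*w^2 - 8.5325*w + 2.4528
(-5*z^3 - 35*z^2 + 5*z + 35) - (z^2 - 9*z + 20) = -5*z^3 - 36*z^2 + 14*z + 15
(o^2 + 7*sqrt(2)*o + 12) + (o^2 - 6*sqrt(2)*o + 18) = 2*o^2 + sqrt(2)*o + 30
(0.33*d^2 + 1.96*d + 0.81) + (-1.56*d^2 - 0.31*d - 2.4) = -1.23*d^2 + 1.65*d - 1.59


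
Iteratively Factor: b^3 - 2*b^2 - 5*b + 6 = (b + 2)*(b^2 - 4*b + 3) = (b - 3)*(b + 2)*(b - 1)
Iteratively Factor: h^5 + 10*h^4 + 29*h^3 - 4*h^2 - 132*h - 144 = (h + 3)*(h^4 + 7*h^3 + 8*h^2 - 28*h - 48) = (h - 2)*(h + 3)*(h^3 + 9*h^2 + 26*h + 24) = (h - 2)*(h + 3)*(h + 4)*(h^2 + 5*h + 6) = (h - 2)*(h + 2)*(h + 3)*(h + 4)*(h + 3)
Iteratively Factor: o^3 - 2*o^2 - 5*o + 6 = (o - 3)*(o^2 + o - 2) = (o - 3)*(o - 1)*(o + 2)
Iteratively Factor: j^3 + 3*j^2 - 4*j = (j)*(j^2 + 3*j - 4) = j*(j - 1)*(j + 4)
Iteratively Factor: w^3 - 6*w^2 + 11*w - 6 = (w - 2)*(w^2 - 4*w + 3) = (w - 3)*(w - 2)*(w - 1)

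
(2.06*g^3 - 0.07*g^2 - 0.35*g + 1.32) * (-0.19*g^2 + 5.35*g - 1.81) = -0.3914*g^5 + 11.0343*g^4 - 4.0366*g^3 - 1.9966*g^2 + 7.6955*g - 2.3892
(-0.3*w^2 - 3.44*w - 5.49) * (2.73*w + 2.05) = -0.819*w^3 - 10.0062*w^2 - 22.0397*w - 11.2545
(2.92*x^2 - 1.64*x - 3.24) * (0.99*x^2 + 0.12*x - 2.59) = 2.8908*x^4 - 1.2732*x^3 - 10.9672*x^2 + 3.8588*x + 8.3916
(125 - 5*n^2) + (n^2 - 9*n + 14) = -4*n^2 - 9*n + 139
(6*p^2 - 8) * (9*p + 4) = 54*p^3 + 24*p^2 - 72*p - 32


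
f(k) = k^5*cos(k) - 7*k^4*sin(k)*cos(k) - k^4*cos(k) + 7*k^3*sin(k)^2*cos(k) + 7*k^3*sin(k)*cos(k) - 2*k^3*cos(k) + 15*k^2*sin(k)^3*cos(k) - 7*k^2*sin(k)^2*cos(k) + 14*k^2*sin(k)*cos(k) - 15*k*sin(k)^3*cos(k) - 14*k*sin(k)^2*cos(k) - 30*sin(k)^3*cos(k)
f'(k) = -k^5*sin(k) + 7*k^4*sin(k)^2 + k^4*sin(k) - 7*k^4*cos(k)^2 + 5*k^4*cos(k) - 7*k^3*sin(k)^3 - 7*k^3*sin(k)^2 + 14*k^3*sin(k)*cos(k)^2 - 28*k^3*sin(k)*cos(k) + 2*k^3*sin(k) + 7*k^3*cos(k)^2 - 4*k^3*cos(k) - 15*k^2*sin(k)^4 + 7*k^2*sin(k)^3 + 45*k^2*sin(k)^2*cos(k)^2 + 21*k^2*sin(k)^2*cos(k) - 14*k^2*sin(k)^2 - 14*k^2*sin(k)*cos(k)^2 + 21*k^2*sin(k)*cos(k) + 14*k^2*cos(k)^2 - 6*k^2*cos(k) + 15*k*sin(k)^4 + 30*k*sin(k)^3*cos(k) + 14*k*sin(k)^3 - 45*k*sin(k)^2*cos(k)^2 - 14*k*sin(k)^2*cos(k) - 28*k*sin(k)*cos(k)^2 + 28*k*sin(k)*cos(k) + 30*sin(k)^4 - 15*sin(k)^3*cos(k) - 90*sin(k)^2*cos(k)^2 - 14*sin(k)^2*cos(k)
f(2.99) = -69.54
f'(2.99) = -392.17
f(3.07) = -105.69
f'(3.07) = -513.46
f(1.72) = 1.23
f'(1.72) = 2.54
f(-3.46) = 887.46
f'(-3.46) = -2036.67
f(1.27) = -6.11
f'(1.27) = 21.40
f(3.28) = -250.00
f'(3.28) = -863.29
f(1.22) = -7.13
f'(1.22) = 19.37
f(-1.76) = 5.51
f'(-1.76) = -28.46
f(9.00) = -32341.04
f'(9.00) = -64232.23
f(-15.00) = 433811.38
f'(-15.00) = -720697.09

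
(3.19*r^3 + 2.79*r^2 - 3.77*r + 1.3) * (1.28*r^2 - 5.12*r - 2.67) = 4.0832*r^5 - 12.7616*r^4 - 27.6277*r^3 + 13.5171*r^2 + 3.4099*r - 3.471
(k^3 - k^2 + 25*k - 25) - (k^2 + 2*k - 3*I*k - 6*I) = k^3 - 2*k^2 + 23*k + 3*I*k - 25 + 6*I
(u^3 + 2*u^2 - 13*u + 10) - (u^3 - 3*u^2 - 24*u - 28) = 5*u^2 + 11*u + 38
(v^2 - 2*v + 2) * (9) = 9*v^2 - 18*v + 18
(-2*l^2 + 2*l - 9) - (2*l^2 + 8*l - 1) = -4*l^2 - 6*l - 8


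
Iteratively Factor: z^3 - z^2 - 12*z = (z + 3)*(z^2 - 4*z) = z*(z + 3)*(z - 4)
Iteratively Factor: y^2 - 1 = (y + 1)*(y - 1)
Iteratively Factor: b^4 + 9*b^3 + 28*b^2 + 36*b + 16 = (b + 2)*(b^3 + 7*b^2 + 14*b + 8) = (b + 2)^2*(b^2 + 5*b + 4) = (b + 2)^2*(b + 4)*(b + 1)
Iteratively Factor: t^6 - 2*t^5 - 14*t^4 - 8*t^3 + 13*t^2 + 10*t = (t + 1)*(t^5 - 3*t^4 - 11*t^3 + 3*t^2 + 10*t) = (t + 1)^2*(t^4 - 4*t^3 - 7*t^2 + 10*t) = (t - 5)*(t + 1)^2*(t^3 + t^2 - 2*t) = (t - 5)*(t + 1)^2*(t + 2)*(t^2 - t) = (t - 5)*(t - 1)*(t + 1)^2*(t + 2)*(t)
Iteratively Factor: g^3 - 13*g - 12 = (g + 1)*(g^2 - g - 12) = (g - 4)*(g + 1)*(g + 3)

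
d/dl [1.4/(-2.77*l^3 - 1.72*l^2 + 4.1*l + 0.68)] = (11.634*l^2 + 4.816*l - 5.74)/(2.77*l^3 + 1.72*l^2 - 4.1*l - 0.68)^2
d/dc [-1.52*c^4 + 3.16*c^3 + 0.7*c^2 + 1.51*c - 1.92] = -6.08*c^3 + 9.48*c^2 + 1.4*c + 1.51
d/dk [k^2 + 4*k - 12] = 2*k + 4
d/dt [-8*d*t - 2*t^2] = -8*d - 4*t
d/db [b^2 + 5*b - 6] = 2*b + 5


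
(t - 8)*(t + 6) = t^2 - 2*t - 48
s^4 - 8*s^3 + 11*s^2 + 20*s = s*(s - 5)*(s - 4)*(s + 1)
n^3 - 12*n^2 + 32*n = n*(n - 8)*(n - 4)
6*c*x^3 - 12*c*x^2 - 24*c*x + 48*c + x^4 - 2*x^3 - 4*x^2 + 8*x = (6*c + x)*(x - 2)^2*(x + 2)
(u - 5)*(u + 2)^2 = u^3 - u^2 - 16*u - 20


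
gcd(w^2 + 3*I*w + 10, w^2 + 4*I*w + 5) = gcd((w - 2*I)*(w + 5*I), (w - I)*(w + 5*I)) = w + 5*I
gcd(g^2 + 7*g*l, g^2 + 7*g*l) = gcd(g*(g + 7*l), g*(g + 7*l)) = g^2 + 7*g*l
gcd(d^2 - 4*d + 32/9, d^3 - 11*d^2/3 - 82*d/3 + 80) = d - 8/3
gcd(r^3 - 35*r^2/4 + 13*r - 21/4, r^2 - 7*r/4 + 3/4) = r^2 - 7*r/4 + 3/4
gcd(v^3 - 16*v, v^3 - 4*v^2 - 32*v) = v^2 + 4*v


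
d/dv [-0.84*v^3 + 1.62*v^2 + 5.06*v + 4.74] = -2.52*v^2 + 3.24*v + 5.06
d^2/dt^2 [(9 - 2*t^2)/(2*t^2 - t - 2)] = 2*(-4*t^3 + 84*t^2 - 54*t + 37)/(8*t^6 - 12*t^5 - 18*t^4 + 23*t^3 + 18*t^2 - 12*t - 8)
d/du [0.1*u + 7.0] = 0.100000000000000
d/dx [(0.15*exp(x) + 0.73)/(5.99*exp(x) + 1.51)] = -4.1462*exp(x)/(5.99*exp(x) + 1.51)^2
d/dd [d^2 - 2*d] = 2*d - 2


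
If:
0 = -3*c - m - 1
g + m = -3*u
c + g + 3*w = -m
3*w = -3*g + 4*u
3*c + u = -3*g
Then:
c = -3/28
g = 1/28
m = -19/28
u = 3/14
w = 1/4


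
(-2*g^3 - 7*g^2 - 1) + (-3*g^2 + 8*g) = -2*g^3 - 10*g^2 + 8*g - 1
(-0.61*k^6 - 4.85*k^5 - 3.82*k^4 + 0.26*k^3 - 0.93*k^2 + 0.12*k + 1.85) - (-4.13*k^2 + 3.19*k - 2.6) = -0.61*k^6 - 4.85*k^5 - 3.82*k^4 + 0.26*k^3 + 3.2*k^2 - 3.07*k + 4.45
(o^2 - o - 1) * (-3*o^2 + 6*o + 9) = -3*o^4 + 9*o^3 + 6*o^2 - 15*o - 9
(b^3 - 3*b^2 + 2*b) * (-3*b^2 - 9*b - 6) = -3*b^5 + 15*b^3 - 12*b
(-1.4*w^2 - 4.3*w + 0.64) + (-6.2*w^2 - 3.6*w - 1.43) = -7.6*w^2 - 7.9*w - 0.79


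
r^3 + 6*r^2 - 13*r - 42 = (r - 3)*(r + 2)*(r + 7)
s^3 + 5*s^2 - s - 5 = (s - 1)*(s + 1)*(s + 5)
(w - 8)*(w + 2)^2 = w^3 - 4*w^2 - 28*w - 32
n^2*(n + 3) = n^3 + 3*n^2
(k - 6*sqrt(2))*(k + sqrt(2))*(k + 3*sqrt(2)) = k^3 - 2*sqrt(2)*k^2 - 42*k - 36*sqrt(2)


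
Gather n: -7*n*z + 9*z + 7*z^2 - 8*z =-7*n*z + 7*z^2 + z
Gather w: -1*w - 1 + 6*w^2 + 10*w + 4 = 6*w^2 + 9*w + 3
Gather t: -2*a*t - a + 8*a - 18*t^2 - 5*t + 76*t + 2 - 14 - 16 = 7*a - 18*t^2 + t*(71 - 2*a) - 28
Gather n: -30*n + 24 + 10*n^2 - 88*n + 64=10*n^2 - 118*n + 88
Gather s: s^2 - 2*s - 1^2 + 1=s^2 - 2*s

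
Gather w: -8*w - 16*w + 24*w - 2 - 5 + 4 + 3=0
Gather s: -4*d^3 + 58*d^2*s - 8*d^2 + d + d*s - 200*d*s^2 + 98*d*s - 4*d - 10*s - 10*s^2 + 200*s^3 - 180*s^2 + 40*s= -4*d^3 - 8*d^2 - 3*d + 200*s^3 + s^2*(-200*d - 190) + s*(58*d^2 + 99*d + 30)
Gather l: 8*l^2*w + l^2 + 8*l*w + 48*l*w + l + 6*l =l^2*(8*w + 1) + l*(56*w + 7)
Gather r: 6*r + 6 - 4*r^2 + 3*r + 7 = -4*r^2 + 9*r + 13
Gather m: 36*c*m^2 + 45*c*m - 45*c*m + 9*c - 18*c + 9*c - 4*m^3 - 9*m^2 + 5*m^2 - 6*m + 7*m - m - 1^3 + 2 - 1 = -4*m^3 + m^2*(36*c - 4)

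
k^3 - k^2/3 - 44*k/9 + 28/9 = (k - 2)*(k - 2/3)*(k + 7/3)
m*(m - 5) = m^2 - 5*m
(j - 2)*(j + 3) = j^2 + j - 6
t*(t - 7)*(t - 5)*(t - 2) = t^4 - 14*t^3 + 59*t^2 - 70*t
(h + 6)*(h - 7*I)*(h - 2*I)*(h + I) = h^4 + 6*h^3 - 8*I*h^3 - 5*h^2 - 48*I*h^2 - 30*h - 14*I*h - 84*I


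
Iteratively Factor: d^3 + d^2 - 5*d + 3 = (d - 1)*(d^2 + 2*d - 3) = (d - 1)*(d + 3)*(d - 1)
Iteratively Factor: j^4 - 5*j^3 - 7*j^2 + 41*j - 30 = (j - 1)*(j^3 - 4*j^2 - 11*j + 30) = (j - 5)*(j - 1)*(j^2 + j - 6) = (j - 5)*(j - 1)*(j + 3)*(j - 2)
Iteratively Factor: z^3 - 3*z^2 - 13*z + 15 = (z + 3)*(z^2 - 6*z + 5) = (z - 5)*(z + 3)*(z - 1)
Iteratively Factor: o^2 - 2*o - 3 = (o + 1)*(o - 3)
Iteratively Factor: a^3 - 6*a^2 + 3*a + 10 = (a + 1)*(a^2 - 7*a + 10) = (a - 5)*(a + 1)*(a - 2)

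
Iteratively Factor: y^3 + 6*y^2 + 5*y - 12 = (y - 1)*(y^2 + 7*y + 12) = (y - 1)*(y + 4)*(y + 3)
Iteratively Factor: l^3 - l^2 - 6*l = (l + 2)*(l^2 - 3*l) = (l - 3)*(l + 2)*(l)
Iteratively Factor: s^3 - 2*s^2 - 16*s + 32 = (s + 4)*(s^2 - 6*s + 8) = (s - 4)*(s + 4)*(s - 2)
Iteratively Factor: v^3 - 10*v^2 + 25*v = (v)*(v^2 - 10*v + 25) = v*(v - 5)*(v - 5)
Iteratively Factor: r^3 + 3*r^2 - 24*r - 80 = (r - 5)*(r^2 + 8*r + 16) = (r - 5)*(r + 4)*(r + 4)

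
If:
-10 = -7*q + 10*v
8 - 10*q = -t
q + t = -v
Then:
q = 10/13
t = -4/13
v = -6/13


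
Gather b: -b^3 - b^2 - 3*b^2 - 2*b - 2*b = -b^3 - 4*b^2 - 4*b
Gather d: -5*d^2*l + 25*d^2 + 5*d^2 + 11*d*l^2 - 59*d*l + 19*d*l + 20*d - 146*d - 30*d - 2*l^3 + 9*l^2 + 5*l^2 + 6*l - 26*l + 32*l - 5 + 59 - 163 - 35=d^2*(30 - 5*l) + d*(11*l^2 - 40*l - 156) - 2*l^3 + 14*l^2 + 12*l - 144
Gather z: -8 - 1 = -9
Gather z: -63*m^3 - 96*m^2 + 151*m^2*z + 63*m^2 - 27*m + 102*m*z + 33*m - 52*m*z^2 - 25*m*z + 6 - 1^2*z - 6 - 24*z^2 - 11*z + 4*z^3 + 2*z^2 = -63*m^3 - 33*m^2 + 6*m + 4*z^3 + z^2*(-52*m - 22) + z*(151*m^2 + 77*m - 12)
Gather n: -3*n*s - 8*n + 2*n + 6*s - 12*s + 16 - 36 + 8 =n*(-3*s - 6) - 6*s - 12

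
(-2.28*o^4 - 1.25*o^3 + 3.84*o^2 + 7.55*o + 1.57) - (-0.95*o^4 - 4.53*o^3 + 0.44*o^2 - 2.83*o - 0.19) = -1.33*o^4 + 3.28*o^3 + 3.4*o^2 + 10.38*o + 1.76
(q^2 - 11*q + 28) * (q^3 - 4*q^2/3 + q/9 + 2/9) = q^5 - 37*q^4/3 + 385*q^3/9 - 115*q^2/3 + 2*q/3 + 56/9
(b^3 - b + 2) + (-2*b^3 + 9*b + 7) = -b^3 + 8*b + 9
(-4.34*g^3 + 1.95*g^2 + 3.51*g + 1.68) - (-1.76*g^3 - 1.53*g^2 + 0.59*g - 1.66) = -2.58*g^3 + 3.48*g^2 + 2.92*g + 3.34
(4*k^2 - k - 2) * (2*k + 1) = 8*k^3 + 2*k^2 - 5*k - 2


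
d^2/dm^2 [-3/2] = 0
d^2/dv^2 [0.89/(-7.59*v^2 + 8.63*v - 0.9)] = (102.542418*v^2 - 116.593026*v - 0.89*(15.18*v - 8.63)*(30.36*v - 17.26) + 12.15918)/(7.59*v^2 - 8.63*v + 0.9)^3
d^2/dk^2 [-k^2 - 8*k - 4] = -2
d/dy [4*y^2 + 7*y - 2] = 8*y + 7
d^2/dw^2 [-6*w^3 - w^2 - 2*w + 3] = -36*w - 2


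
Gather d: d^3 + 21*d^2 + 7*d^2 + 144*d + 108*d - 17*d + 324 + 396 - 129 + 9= d^3 + 28*d^2 + 235*d + 600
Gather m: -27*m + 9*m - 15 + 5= -18*m - 10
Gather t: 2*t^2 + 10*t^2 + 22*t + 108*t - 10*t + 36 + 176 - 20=12*t^2 + 120*t + 192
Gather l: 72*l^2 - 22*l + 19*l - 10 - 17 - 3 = 72*l^2 - 3*l - 30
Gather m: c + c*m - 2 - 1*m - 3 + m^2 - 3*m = c + m^2 + m*(c - 4) - 5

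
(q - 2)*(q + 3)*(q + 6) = q^3 + 7*q^2 - 36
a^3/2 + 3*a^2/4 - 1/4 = (a/2 + 1/2)*(a - 1/2)*(a + 1)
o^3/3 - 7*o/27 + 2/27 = (o/3 + 1/3)*(o - 2/3)*(o - 1/3)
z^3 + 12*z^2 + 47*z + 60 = (z + 3)*(z + 4)*(z + 5)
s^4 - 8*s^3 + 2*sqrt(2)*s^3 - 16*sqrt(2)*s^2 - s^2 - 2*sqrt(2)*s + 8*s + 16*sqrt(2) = (s - 8)*(s - 1)*(s + 1)*(s + 2*sqrt(2))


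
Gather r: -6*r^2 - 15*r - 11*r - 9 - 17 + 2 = -6*r^2 - 26*r - 24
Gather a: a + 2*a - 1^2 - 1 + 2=3*a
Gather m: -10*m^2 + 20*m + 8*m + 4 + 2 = -10*m^2 + 28*m + 6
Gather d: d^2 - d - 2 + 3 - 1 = d^2 - d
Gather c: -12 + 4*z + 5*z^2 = 5*z^2 + 4*z - 12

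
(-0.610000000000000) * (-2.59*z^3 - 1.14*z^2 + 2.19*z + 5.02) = 1.5799*z^3 + 0.6954*z^2 - 1.3359*z - 3.0622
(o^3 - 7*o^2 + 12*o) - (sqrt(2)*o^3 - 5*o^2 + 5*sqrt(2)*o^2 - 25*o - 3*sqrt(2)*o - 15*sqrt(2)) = -sqrt(2)*o^3 + o^3 - 5*sqrt(2)*o^2 - 2*o^2 + 3*sqrt(2)*o + 37*o + 15*sqrt(2)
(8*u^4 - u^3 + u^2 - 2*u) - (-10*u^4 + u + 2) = 18*u^4 - u^3 + u^2 - 3*u - 2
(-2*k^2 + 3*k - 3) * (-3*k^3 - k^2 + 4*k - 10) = 6*k^5 - 7*k^4 - 2*k^3 + 35*k^2 - 42*k + 30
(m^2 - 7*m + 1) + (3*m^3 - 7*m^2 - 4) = 3*m^3 - 6*m^2 - 7*m - 3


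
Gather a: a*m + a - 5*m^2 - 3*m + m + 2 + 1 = a*(m + 1) - 5*m^2 - 2*m + 3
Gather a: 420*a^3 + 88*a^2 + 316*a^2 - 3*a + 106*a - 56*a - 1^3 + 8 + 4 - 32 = 420*a^3 + 404*a^2 + 47*a - 21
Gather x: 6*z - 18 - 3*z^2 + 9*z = -3*z^2 + 15*z - 18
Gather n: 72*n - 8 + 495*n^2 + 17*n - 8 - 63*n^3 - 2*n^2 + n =-63*n^3 + 493*n^2 + 90*n - 16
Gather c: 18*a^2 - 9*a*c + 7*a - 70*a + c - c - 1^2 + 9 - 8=18*a^2 - 9*a*c - 63*a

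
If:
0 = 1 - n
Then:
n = 1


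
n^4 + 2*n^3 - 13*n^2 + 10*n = n*(n - 2)*(n - 1)*(n + 5)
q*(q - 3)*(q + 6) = q^3 + 3*q^2 - 18*q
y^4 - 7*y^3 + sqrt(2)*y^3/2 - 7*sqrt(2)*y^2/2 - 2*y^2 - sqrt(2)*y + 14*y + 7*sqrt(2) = (y - 7)*(y - sqrt(2))*(y + sqrt(2)/2)*(y + sqrt(2))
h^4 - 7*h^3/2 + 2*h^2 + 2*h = h*(h - 2)^2*(h + 1/2)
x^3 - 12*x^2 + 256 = (x - 8)^2*(x + 4)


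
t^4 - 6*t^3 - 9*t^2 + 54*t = t*(t - 6)*(t - 3)*(t + 3)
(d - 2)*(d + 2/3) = d^2 - 4*d/3 - 4/3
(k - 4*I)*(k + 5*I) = k^2 + I*k + 20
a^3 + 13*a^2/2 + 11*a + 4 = (a + 1/2)*(a + 2)*(a + 4)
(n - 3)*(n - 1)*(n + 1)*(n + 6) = n^4 + 3*n^3 - 19*n^2 - 3*n + 18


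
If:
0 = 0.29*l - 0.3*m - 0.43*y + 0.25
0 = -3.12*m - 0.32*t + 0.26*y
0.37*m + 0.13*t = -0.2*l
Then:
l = 2.08519535638497*y - 1.12033454000749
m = 0.582355511172138*y - 0.24965672200724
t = 2.43415303957059 - 4.86546623392835*y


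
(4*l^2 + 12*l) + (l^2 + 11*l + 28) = 5*l^2 + 23*l + 28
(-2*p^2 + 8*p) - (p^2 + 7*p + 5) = -3*p^2 + p - 5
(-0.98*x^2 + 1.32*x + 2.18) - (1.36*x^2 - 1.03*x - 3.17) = -2.34*x^2 + 2.35*x + 5.35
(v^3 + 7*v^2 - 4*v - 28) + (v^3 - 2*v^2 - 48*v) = 2*v^3 + 5*v^2 - 52*v - 28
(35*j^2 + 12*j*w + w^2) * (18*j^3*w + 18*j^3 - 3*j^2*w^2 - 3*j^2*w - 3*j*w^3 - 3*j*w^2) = 630*j^5*w + 630*j^5 + 111*j^4*w^2 + 111*j^4*w - 123*j^3*w^3 - 123*j^3*w^2 - 39*j^2*w^4 - 39*j^2*w^3 - 3*j*w^5 - 3*j*w^4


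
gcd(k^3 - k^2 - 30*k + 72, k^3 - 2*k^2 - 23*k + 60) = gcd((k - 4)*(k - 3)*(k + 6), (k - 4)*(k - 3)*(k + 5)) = k^2 - 7*k + 12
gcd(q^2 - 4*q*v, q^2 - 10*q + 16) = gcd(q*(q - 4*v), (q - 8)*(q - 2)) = 1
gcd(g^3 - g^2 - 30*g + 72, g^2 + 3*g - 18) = g^2 + 3*g - 18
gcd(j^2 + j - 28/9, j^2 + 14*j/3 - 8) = j - 4/3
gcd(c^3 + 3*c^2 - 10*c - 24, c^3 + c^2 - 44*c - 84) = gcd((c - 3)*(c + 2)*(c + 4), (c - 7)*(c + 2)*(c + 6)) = c + 2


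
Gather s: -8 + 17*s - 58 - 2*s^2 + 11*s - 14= -2*s^2 + 28*s - 80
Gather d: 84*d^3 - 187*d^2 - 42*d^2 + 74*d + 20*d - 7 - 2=84*d^3 - 229*d^2 + 94*d - 9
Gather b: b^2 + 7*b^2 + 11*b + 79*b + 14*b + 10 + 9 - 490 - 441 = 8*b^2 + 104*b - 912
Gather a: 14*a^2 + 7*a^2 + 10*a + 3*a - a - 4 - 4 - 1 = 21*a^2 + 12*a - 9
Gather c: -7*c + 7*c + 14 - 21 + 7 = 0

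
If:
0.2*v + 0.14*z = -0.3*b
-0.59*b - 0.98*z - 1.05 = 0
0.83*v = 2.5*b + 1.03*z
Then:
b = 0.62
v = 0.08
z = -1.45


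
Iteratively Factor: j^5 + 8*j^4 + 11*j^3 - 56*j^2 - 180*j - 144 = (j + 3)*(j^4 + 5*j^3 - 4*j^2 - 44*j - 48) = (j + 2)*(j + 3)*(j^3 + 3*j^2 - 10*j - 24) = (j + 2)^2*(j + 3)*(j^2 + j - 12) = (j - 3)*(j + 2)^2*(j + 3)*(j + 4)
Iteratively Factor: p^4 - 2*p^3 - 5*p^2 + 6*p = (p - 3)*(p^3 + p^2 - 2*p) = (p - 3)*(p - 1)*(p^2 + 2*p) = (p - 3)*(p - 1)*(p + 2)*(p)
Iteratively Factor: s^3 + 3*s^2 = (s)*(s^2 + 3*s) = s^2*(s + 3)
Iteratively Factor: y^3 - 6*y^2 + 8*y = (y - 2)*(y^2 - 4*y) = (y - 4)*(y - 2)*(y)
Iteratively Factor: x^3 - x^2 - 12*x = (x - 4)*(x^2 + 3*x) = x*(x - 4)*(x + 3)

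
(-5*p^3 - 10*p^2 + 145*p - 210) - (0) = -5*p^3 - 10*p^2 + 145*p - 210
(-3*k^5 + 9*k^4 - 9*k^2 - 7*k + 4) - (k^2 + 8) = -3*k^5 + 9*k^4 - 10*k^2 - 7*k - 4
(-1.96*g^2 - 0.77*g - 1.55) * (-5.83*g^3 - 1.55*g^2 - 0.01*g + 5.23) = 11.4268*g^5 + 7.5271*g^4 + 10.2496*g^3 - 7.8406*g^2 - 4.0116*g - 8.1065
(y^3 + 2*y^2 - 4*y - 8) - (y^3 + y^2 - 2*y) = y^2 - 2*y - 8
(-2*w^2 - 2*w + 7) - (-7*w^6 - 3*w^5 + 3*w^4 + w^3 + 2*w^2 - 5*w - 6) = 7*w^6 + 3*w^5 - 3*w^4 - w^3 - 4*w^2 + 3*w + 13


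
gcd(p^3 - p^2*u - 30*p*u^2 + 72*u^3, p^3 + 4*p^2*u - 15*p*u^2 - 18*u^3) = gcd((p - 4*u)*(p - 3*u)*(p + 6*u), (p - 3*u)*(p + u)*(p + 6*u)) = p^2 + 3*p*u - 18*u^2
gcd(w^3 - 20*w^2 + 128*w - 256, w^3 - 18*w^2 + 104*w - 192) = w^2 - 12*w + 32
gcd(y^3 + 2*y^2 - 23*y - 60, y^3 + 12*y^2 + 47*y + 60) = y^2 + 7*y + 12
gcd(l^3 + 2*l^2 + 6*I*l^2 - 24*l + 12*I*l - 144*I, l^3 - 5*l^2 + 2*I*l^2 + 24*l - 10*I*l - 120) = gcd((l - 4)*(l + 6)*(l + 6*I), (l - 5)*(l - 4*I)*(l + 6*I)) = l + 6*I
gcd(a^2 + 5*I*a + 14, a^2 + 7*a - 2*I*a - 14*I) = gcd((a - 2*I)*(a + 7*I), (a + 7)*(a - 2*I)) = a - 2*I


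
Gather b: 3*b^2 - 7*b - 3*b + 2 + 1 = 3*b^2 - 10*b + 3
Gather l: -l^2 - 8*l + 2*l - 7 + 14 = -l^2 - 6*l + 7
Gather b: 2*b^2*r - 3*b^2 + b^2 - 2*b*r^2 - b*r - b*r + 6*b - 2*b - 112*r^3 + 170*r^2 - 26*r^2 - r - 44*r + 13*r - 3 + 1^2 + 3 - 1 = b^2*(2*r - 2) + b*(-2*r^2 - 2*r + 4) - 112*r^3 + 144*r^2 - 32*r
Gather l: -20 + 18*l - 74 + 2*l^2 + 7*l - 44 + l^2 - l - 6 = 3*l^2 + 24*l - 144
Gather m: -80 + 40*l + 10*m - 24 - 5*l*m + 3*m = 40*l + m*(13 - 5*l) - 104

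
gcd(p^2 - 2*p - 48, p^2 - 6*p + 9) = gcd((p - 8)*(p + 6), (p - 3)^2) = 1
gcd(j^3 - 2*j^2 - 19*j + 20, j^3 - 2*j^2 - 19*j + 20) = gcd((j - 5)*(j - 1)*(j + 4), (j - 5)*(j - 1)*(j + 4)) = j^3 - 2*j^2 - 19*j + 20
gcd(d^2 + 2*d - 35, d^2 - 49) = d + 7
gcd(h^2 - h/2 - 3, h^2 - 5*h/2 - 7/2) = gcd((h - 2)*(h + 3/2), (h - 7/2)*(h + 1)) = 1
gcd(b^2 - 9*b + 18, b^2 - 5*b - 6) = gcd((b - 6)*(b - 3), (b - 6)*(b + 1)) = b - 6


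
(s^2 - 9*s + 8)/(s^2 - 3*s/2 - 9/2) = 2*(-s^2 + 9*s - 8)/(-2*s^2 + 3*s + 9)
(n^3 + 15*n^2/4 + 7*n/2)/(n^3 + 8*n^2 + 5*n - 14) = n*(4*n + 7)/(4*(n^2 + 6*n - 7))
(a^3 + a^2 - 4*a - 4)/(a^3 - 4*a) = (a + 1)/a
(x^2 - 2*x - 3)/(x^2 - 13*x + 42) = (x^2 - 2*x - 3)/(x^2 - 13*x + 42)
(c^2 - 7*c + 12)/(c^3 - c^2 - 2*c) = (-c^2 + 7*c - 12)/(c*(-c^2 + c + 2))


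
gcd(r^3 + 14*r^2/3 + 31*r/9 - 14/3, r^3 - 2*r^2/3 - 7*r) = r + 7/3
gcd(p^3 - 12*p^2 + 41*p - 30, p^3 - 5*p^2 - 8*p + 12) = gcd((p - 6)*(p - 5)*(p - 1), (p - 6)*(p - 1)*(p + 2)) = p^2 - 7*p + 6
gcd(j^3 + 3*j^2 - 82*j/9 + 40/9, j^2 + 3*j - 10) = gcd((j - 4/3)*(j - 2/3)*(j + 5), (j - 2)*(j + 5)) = j + 5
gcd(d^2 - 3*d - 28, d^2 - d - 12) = 1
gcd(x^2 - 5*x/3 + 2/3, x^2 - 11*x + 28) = 1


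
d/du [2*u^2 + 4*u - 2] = 4*u + 4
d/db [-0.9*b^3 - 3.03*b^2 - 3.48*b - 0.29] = -2.7*b^2 - 6.06*b - 3.48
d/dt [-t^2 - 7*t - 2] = -2*t - 7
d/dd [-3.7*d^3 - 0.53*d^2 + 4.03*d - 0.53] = -11.1*d^2 - 1.06*d + 4.03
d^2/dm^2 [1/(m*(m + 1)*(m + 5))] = 2*(6*m^4 + 48*m^3 + 123*m^2 + 90*m + 25)/(m^3*(m^6 + 18*m^5 + 123*m^4 + 396*m^3 + 615*m^2 + 450*m + 125))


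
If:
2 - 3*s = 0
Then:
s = 2/3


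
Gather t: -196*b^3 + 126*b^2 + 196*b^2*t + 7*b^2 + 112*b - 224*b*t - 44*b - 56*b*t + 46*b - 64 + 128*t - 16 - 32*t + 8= -196*b^3 + 133*b^2 + 114*b + t*(196*b^2 - 280*b + 96) - 72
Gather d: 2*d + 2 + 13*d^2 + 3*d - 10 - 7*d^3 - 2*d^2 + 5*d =-7*d^3 + 11*d^2 + 10*d - 8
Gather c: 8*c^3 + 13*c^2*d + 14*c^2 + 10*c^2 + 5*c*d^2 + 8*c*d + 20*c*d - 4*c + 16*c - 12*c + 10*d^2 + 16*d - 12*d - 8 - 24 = 8*c^3 + c^2*(13*d + 24) + c*(5*d^2 + 28*d) + 10*d^2 + 4*d - 32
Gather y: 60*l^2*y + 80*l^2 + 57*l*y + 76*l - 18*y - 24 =80*l^2 + 76*l + y*(60*l^2 + 57*l - 18) - 24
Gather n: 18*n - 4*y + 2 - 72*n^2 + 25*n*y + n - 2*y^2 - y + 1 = -72*n^2 + n*(25*y + 19) - 2*y^2 - 5*y + 3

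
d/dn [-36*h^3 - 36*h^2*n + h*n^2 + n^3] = -36*h^2 + 2*h*n + 3*n^2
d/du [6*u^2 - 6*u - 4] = 12*u - 6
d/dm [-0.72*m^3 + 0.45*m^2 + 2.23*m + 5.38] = -2.16*m^2 + 0.9*m + 2.23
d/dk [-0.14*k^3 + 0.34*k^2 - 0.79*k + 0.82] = -0.42*k^2 + 0.68*k - 0.79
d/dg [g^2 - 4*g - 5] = 2*g - 4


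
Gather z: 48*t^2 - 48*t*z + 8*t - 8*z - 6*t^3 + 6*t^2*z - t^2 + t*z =-6*t^3 + 47*t^2 + 8*t + z*(6*t^2 - 47*t - 8)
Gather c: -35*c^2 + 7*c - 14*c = -35*c^2 - 7*c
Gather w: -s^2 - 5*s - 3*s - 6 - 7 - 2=-s^2 - 8*s - 15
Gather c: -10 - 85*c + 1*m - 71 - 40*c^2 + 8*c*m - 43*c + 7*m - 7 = -40*c^2 + c*(8*m - 128) + 8*m - 88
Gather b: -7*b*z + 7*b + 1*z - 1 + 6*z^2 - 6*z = b*(7 - 7*z) + 6*z^2 - 5*z - 1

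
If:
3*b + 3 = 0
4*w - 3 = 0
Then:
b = -1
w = 3/4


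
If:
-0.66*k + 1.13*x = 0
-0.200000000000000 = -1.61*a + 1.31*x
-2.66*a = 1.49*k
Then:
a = 0.07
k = -0.12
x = -0.07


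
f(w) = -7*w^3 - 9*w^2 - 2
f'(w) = -21*w^2 - 18*w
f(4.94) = -1065.51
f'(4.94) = -601.40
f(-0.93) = -4.15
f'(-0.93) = -1.42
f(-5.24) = 758.03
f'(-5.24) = -482.29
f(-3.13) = 124.48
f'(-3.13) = -149.39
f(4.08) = -627.24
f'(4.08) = -423.01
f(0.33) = -3.23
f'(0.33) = -8.23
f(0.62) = -7.13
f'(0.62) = -19.23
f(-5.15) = 715.43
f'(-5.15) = -464.27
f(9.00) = -5834.00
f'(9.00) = -1863.00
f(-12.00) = 10798.00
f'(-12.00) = -2808.00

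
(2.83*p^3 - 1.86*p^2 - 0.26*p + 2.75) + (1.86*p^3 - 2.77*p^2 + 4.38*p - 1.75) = 4.69*p^3 - 4.63*p^2 + 4.12*p + 1.0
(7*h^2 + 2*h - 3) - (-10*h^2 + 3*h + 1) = 17*h^2 - h - 4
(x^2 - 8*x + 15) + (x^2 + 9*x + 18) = 2*x^2 + x + 33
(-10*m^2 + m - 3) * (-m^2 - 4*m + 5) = 10*m^4 + 39*m^3 - 51*m^2 + 17*m - 15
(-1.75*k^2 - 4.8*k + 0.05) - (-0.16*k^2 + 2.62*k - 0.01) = -1.59*k^2 - 7.42*k + 0.06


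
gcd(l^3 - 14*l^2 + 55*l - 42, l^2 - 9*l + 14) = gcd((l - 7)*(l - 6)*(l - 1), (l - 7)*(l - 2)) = l - 7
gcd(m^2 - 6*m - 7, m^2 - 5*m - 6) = m + 1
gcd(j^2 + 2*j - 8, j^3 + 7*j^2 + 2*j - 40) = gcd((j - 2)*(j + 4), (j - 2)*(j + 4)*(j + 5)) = j^2 + 2*j - 8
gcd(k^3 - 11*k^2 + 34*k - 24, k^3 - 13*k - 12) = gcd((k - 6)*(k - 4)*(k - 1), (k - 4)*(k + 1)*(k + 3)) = k - 4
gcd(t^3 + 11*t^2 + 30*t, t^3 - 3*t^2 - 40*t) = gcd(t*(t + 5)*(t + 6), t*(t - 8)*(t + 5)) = t^2 + 5*t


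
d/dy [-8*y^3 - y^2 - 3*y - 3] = -24*y^2 - 2*y - 3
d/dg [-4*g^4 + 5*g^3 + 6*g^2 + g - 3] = -16*g^3 + 15*g^2 + 12*g + 1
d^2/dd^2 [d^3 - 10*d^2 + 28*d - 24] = 6*d - 20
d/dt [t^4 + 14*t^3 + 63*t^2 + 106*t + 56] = 4*t^3 + 42*t^2 + 126*t + 106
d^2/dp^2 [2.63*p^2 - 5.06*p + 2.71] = 5.26000000000000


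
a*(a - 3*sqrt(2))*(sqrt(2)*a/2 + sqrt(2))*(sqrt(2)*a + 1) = a^4 - 5*sqrt(2)*a^3/2 + 2*a^3 - 5*sqrt(2)*a^2 - 3*a^2 - 6*a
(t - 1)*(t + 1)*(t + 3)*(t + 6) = t^4 + 9*t^3 + 17*t^2 - 9*t - 18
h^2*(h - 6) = h^3 - 6*h^2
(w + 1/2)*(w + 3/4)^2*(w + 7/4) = w^4 + 15*w^3/4 + 77*w^2/16 + 165*w/64 + 63/128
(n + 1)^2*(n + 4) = n^3 + 6*n^2 + 9*n + 4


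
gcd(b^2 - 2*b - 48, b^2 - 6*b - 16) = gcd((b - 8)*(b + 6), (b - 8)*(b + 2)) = b - 8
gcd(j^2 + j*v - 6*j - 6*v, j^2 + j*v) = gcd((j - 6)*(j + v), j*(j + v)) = j + v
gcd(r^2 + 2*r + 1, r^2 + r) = r + 1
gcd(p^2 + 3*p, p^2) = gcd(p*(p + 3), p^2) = p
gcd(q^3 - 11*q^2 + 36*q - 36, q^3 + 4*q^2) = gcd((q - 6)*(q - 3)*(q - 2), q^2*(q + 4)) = 1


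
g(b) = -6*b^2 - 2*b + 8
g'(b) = -12*b - 2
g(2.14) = -23.76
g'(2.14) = -27.68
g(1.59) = -10.35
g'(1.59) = -21.08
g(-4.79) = -120.08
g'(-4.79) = 55.48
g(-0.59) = 7.09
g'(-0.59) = 5.08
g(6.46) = -255.31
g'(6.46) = -79.52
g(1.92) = -17.96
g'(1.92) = -25.04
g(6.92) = -293.16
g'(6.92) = -85.04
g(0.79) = 2.68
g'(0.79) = -11.48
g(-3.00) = -40.00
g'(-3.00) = 34.00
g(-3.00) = -40.00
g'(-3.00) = 34.00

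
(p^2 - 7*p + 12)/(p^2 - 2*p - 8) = (p - 3)/(p + 2)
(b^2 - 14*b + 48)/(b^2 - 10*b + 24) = (b - 8)/(b - 4)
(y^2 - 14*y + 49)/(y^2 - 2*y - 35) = (y - 7)/(y + 5)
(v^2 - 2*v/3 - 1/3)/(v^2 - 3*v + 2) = (v + 1/3)/(v - 2)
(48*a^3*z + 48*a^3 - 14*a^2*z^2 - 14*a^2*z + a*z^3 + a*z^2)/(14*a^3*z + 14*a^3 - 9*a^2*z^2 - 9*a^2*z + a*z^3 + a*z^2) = (48*a^2 - 14*a*z + z^2)/(14*a^2 - 9*a*z + z^2)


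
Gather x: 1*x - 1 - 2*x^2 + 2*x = -2*x^2 + 3*x - 1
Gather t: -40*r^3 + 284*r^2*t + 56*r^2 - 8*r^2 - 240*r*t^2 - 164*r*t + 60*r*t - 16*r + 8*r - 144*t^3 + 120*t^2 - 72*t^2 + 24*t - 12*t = -40*r^3 + 48*r^2 - 8*r - 144*t^3 + t^2*(48 - 240*r) + t*(284*r^2 - 104*r + 12)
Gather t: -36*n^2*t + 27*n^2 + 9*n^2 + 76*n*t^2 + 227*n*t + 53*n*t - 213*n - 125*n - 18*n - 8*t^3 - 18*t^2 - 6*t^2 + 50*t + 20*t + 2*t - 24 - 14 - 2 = 36*n^2 - 356*n - 8*t^3 + t^2*(76*n - 24) + t*(-36*n^2 + 280*n + 72) - 40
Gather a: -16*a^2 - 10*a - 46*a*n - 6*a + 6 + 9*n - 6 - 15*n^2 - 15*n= -16*a^2 + a*(-46*n - 16) - 15*n^2 - 6*n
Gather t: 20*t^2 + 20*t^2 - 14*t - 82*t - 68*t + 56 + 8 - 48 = 40*t^2 - 164*t + 16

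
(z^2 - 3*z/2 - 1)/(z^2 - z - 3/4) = 2*(z - 2)/(2*z - 3)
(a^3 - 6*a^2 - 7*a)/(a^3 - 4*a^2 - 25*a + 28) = a*(a + 1)/(a^2 + 3*a - 4)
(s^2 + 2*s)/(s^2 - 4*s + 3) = s*(s + 2)/(s^2 - 4*s + 3)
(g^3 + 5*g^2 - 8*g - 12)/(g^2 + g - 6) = (g^2 + 7*g + 6)/(g + 3)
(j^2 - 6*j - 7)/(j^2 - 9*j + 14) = (j + 1)/(j - 2)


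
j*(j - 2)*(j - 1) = j^3 - 3*j^2 + 2*j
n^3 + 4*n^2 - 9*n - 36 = (n - 3)*(n + 3)*(n + 4)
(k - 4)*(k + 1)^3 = k^4 - k^3 - 9*k^2 - 11*k - 4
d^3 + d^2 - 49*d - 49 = (d - 7)*(d + 1)*(d + 7)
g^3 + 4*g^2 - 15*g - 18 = (g - 3)*(g + 1)*(g + 6)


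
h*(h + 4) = h^2 + 4*h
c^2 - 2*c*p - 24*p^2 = (c - 6*p)*(c + 4*p)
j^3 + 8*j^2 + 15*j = j*(j + 3)*(j + 5)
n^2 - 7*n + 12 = (n - 4)*(n - 3)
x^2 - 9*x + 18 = (x - 6)*(x - 3)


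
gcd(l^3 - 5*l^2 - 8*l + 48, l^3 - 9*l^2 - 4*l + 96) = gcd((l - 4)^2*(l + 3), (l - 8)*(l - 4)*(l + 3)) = l^2 - l - 12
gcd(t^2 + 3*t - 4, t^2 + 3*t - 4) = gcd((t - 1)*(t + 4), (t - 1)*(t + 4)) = t^2 + 3*t - 4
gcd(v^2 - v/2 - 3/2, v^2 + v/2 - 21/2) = 1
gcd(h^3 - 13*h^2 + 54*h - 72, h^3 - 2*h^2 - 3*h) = h - 3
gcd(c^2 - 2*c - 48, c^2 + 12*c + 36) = c + 6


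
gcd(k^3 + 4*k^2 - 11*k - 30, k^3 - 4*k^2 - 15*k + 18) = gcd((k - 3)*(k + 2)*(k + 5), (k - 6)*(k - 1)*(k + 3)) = 1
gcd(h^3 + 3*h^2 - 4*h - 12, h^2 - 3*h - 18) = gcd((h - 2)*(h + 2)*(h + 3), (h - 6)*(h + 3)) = h + 3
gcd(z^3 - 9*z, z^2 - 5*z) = z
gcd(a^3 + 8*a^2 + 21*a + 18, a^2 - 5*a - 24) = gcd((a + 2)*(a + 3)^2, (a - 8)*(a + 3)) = a + 3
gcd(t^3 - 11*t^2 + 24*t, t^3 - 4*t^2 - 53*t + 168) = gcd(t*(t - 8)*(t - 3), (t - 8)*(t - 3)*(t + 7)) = t^2 - 11*t + 24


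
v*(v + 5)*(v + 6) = v^3 + 11*v^2 + 30*v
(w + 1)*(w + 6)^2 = w^3 + 13*w^2 + 48*w + 36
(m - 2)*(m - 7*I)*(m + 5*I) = m^3 - 2*m^2 - 2*I*m^2 + 35*m + 4*I*m - 70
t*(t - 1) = t^2 - t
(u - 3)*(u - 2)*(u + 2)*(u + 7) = u^4 + 4*u^3 - 25*u^2 - 16*u + 84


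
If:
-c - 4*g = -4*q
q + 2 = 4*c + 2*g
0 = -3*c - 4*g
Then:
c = 2/3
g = -1/2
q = -1/3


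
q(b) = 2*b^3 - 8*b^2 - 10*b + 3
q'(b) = 6*b^2 - 16*b - 10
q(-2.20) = -35.02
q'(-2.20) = 54.24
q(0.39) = -2.00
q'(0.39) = -15.33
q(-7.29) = -1124.09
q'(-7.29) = 425.50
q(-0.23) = 4.85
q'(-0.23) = -6.00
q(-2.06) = -27.83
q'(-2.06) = 48.42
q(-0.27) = 5.08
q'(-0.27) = -5.24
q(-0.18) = 4.53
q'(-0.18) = -6.93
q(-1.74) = -14.36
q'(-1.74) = 36.01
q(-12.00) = -4485.00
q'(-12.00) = 1046.00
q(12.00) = 2187.00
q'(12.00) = 662.00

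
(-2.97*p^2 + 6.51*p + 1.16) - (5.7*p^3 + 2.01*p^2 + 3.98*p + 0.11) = -5.7*p^3 - 4.98*p^2 + 2.53*p + 1.05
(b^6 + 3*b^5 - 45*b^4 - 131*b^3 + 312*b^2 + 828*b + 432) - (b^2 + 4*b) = b^6 + 3*b^5 - 45*b^4 - 131*b^3 + 311*b^2 + 824*b + 432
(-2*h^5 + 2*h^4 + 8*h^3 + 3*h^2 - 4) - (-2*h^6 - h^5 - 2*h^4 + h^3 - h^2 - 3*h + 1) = 2*h^6 - h^5 + 4*h^4 + 7*h^3 + 4*h^2 + 3*h - 5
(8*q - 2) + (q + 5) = 9*q + 3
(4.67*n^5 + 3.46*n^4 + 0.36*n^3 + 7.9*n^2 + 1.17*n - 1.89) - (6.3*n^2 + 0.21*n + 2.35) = 4.67*n^5 + 3.46*n^4 + 0.36*n^3 + 1.6*n^2 + 0.96*n - 4.24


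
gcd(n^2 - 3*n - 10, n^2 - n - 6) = n + 2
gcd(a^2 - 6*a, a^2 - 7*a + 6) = a - 6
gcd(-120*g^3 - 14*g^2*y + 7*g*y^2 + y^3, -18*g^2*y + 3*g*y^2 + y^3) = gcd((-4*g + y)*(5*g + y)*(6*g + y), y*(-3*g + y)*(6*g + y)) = 6*g + y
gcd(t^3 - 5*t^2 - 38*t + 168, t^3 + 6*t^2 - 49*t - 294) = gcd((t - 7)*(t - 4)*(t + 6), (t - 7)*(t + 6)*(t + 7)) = t^2 - t - 42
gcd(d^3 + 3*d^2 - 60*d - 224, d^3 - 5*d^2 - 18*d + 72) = d + 4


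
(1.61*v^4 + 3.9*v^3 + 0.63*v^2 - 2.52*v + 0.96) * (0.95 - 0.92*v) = -1.4812*v^5 - 2.0585*v^4 + 3.1254*v^3 + 2.9169*v^2 - 3.2772*v + 0.912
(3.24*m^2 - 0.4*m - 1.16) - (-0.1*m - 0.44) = 3.24*m^2 - 0.3*m - 0.72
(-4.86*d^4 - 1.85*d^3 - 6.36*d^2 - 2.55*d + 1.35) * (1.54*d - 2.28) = -7.4844*d^5 + 8.2318*d^4 - 5.5764*d^3 + 10.5738*d^2 + 7.893*d - 3.078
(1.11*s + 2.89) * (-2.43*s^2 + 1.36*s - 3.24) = -2.6973*s^3 - 5.5131*s^2 + 0.334*s - 9.3636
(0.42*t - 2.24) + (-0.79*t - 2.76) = -0.37*t - 5.0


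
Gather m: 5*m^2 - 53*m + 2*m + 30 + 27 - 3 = 5*m^2 - 51*m + 54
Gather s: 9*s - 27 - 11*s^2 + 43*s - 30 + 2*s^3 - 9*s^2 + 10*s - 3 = 2*s^3 - 20*s^2 + 62*s - 60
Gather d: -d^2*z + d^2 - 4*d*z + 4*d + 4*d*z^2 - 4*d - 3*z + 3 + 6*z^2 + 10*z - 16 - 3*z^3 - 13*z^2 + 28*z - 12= d^2*(1 - z) + d*(4*z^2 - 4*z) - 3*z^3 - 7*z^2 + 35*z - 25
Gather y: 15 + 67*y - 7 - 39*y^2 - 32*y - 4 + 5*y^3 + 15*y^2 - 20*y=5*y^3 - 24*y^2 + 15*y + 4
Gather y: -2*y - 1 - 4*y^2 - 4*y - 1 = -4*y^2 - 6*y - 2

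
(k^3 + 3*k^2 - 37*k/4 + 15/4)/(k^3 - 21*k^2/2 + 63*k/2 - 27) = (2*k^2 + 9*k - 5)/(2*(k^2 - 9*k + 18))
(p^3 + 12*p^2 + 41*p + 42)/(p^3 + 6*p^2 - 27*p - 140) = (p^2 + 5*p + 6)/(p^2 - p - 20)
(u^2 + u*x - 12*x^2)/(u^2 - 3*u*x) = (u + 4*x)/u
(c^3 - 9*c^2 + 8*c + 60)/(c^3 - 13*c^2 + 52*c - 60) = (c + 2)/(c - 2)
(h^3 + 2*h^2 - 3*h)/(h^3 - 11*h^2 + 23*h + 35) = h*(h^2 + 2*h - 3)/(h^3 - 11*h^2 + 23*h + 35)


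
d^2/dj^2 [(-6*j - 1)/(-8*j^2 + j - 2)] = 2*((6*j + 1)*(16*j - 1)^2 - 2*(72*j + 1)*(8*j^2 - j + 2))/(8*j^2 - j + 2)^3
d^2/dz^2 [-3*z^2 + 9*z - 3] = -6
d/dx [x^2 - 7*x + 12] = 2*x - 7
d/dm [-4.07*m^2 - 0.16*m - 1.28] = -8.14*m - 0.16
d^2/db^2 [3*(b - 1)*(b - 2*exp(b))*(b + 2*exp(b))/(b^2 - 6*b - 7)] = 6*(-8*b^5*exp(2*b) + 112*b^4*exp(2*b) - 340*b^3*exp(2*b) + 37*b^3 - 340*b^2*exp(2*b) + 105*b^2 - 388*b*exp(2*b) + 147*b + 4*exp(2*b) - 49)/(b^6 - 18*b^5 + 87*b^4 + 36*b^3 - 609*b^2 - 882*b - 343)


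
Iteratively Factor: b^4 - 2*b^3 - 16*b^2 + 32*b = (b - 4)*(b^3 + 2*b^2 - 8*b) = (b - 4)*(b + 4)*(b^2 - 2*b) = b*(b - 4)*(b + 4)*(b - 2)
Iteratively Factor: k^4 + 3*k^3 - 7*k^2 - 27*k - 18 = (k + 2)*(k^3 + k^2 - 9*k - 9) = (k - 3)*(k + 2)*(k^2 + 4*k + 3) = (k - 3)*(k + 2)*(k + 3)*(k + 1)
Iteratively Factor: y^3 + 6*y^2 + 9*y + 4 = (y + 1)*(y^2 + 5*y + 4) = (y + 1)^2*(y + 4)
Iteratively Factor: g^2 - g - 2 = (g + 1)*(g - 2)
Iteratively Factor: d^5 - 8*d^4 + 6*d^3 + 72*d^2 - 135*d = (d - 5)*(d^4 - 3*d^3 - 9*d^2 + 27*d) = (d - 5)*(d - 3)*(d^3 - 9*d) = d*(d - 5)*(d - 3)*(d^2 - 9) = d*(d - 5)*(d - 3)*(d + 3)*(d - 3)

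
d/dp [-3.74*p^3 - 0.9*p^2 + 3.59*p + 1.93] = -11.22*p^2 - 1.8*p + 3.59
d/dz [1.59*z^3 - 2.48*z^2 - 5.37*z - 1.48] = 4.77*z^2 - 4.96*z - 5.37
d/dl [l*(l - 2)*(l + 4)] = 3*l^2 + 4*l - 8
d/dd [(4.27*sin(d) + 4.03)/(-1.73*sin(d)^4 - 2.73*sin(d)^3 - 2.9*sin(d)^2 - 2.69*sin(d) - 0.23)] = (22.1613*sin(d)^4 + 51.2018*sin(d)^3 + 45.3887*sin(d)^2 + 23.374*sin(d) + 9.8586)*cos(d)/(2.9929*sin(d)^8 + 9.4458*sin(d)^7 + 17.4869*sin(d)^6 + 25.1414*sin(d)^5 + 23.8932*sin(d)^4 + 16.8578*sin(d)^3 + 8.5701*sin(d)^2 + 1.2374*sin(d) + 0.0529)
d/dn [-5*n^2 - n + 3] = -10*n - 1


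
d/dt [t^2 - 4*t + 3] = 2*t - 4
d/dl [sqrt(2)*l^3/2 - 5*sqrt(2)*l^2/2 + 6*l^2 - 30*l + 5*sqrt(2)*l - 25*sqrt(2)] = 3*sqrt(2)*l^2/2 - 5*sqrt(2)*l + 12*l - 30 + 5*sqrt(2)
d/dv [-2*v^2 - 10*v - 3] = -4*v - 10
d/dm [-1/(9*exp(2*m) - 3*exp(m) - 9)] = (6*exp(m) - 1)*exp(m)/(3*(-3*exp(2*m) + exp(m) + 3)^2)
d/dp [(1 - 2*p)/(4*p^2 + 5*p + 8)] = (8*p^2 - 8*p - 21)/(16*p^4 + 40*p^3 + 89*p^2 + 80*p + 64)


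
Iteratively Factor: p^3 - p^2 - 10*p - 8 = (p - 4)*(p^2 + 3*p + 2) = (p - 4)*(p + 2)*(p + 1)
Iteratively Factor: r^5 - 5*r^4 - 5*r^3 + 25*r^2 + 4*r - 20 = (r + 2)*(r^4 - 7*r^3 + 9*r^2 + 7*r - 10) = (r - 2)*(r + 2)*(r^3 - 5*r^2 - r + 5) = (r - 5)*(r - 2)*(r + 2)*(r^2 - 1) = (r - 5)*(r - 2)*(r + 1)*(r + 2)*(r - 1)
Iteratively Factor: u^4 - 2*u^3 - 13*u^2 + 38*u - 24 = (u + 4)*(u^3 - 6*u^2 + 11*u - 6) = (u - 1)*(u + 4)*(u^2 - 5*u + 6) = (u - 2)*(u - 1)*(u + 4)*(u - 3)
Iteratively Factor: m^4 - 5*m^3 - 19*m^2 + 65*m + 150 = (m + 2)*(m^3 - 7*m^2 - 5*m + 75) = (m - 5)*(m + 2)*(m^2 - 2*m - 15) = (m - 5)*(m + 2)*(m + 3)*(m - 5)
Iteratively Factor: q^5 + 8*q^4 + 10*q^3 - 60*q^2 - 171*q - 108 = (q - 3)*(q^4 + 11*q^3 + 43*q^2 + 69*q + 36) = (q - 3)*(q + 4)*(q^3 + 7*q^2 + 15*q + 9) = (q - 3)*(q + 3)*(q + 4)*(q^2 + 4*q + 3) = (q - 3)*(q + 1)*(q + 3)*(q + 4)*(q + 3)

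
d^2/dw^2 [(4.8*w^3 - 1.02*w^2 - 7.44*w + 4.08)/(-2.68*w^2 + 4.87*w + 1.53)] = (1.13686837721616e-13*w^4 - 133.546704*w^3 - 365.322384*w^2 + 435.127104*w - 333.0861)/(19.248832*w^6 - 104.934864*w^5 + 157.71666*w^4 + 4.31238500000001*w^3 - 90.039735*w^2 - 34.200549*w - 3.581577)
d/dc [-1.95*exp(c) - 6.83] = -1.95*exp(c)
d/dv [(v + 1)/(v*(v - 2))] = (-v^2 - 2*v + 2)/(v^2*(v^2 - 4*v + 4))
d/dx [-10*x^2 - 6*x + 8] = -20*x - 6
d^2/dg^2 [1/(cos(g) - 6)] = (sin(g)^2 - 6*cos(g) + 1)/(cos(g) - 6)^3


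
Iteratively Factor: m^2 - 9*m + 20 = (m - 5)*(m - 4)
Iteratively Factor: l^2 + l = (l)*(l + 1)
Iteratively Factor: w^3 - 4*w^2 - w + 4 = (w - 4)*(w^2 - 1) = (w - 4)*(w - 1)*(w + 1)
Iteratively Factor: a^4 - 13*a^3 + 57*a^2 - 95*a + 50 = (a - 5)*(a^3 - 8*a^2 + 17*a - 10) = (a - 5)^2*(a^2 - 3*a + 2) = (a - 5)^2*(a - 1)*(a - 2)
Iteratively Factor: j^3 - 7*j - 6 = (j + 1)*(j^2 - j - 6) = (j + 1)*(j + 2)*(j - 3)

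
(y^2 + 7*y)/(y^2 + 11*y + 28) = y/(y + 4)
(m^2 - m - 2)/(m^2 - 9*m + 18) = (m^2 - m - 2)/(m^2 - 9*m + 18)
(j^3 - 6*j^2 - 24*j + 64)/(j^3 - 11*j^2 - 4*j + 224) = (j - 2)/(j - 7)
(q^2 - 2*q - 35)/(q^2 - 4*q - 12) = (-q^2 + 2*q + 35)/(-q^2 + 4*q + 12)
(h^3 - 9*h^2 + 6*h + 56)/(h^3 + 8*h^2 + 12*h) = (h^2 - 11*h + 28)/(h*(h + 6))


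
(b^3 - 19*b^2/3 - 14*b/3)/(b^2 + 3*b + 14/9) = 3*b*(b - 7)/(3*b + 7)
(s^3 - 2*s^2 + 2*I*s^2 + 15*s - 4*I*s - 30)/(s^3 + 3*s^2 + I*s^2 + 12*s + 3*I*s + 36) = (s^2 + s*(-2 + 5*I) - 10*I)/(s^2 + s*(3 + 4*I) + 12*I)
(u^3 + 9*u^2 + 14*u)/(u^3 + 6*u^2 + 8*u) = (u + 7)/(u + 4)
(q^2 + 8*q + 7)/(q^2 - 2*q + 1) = (q^2 + 8*q + 7)/(q^2 - 2*q + 1)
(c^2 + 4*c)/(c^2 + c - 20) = c*(c + 4)/(c^2 + c - 20)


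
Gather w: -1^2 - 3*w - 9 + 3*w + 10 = 0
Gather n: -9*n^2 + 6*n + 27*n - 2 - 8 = -9*n^2 + 33*n - 10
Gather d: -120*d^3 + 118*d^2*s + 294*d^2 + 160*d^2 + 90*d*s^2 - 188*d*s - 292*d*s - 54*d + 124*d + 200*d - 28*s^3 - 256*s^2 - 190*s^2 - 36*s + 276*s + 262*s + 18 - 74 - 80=-120*d^3 + d^2*(118*s + 454) + d*(90*s^2 - 480*s + 270) - 28*s^3 - 446*s^2 + 502*s - 136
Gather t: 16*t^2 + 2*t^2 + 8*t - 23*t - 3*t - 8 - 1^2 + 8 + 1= 18*t^2 - 18*t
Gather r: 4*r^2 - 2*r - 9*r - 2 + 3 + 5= 4*r^2 - 11*r + 6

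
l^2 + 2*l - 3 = (l - 1)*(l + 3)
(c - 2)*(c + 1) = c^2 - c - 2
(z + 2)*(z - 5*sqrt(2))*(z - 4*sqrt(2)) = z^3 - 9*sqrt(2)*z^2 + 2*z^2 - 18*sqrt(2)*z + 40*z + 80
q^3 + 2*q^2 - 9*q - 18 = (q - 3)*(q + 2)*(q + 3)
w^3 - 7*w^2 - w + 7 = (w - 7)*(w - 1)*(w + 1)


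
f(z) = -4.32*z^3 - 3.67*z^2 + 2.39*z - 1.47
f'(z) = -12.96*z^2 - 7.34*z + 2.39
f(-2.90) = 66.09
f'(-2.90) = -85.32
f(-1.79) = 7.27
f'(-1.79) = -26.00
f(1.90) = -39.81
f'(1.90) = -58.34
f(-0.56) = -3.20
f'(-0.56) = 2.44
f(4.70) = -519.82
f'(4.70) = -318.39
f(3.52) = -226.94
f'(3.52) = -184.03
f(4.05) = -338.97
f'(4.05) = -239.91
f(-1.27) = -1.58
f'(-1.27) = -9.19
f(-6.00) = 785.19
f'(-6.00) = -420.13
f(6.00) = -1052.37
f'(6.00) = -508.21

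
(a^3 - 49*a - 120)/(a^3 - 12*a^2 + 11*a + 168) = (a + 5)/(a - 7)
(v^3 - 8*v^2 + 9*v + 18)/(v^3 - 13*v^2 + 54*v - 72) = (v + 1)/(v - 4)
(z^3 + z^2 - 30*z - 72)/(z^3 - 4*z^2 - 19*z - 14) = (-z^3 - z^2 + 30*z + 72)/(-z^3 + 4*z^2 + 19*z + 14)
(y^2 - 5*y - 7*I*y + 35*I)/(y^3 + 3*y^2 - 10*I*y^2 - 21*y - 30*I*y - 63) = (y - 5)/(y^2 + 3*y*(1 - I) - 9*I)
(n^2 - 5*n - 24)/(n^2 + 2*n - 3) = (n - 8)/(n - 1)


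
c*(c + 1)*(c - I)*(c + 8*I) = c^4 + c^3 + 7*I*c^3 + 8*c^2 + 7*I*c^2 + 8*c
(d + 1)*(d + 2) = d^2 + 3*d + 2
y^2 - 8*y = y*(y - 8)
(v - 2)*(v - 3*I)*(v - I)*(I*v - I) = I*v^4 + 4*v^3 - 3*I*v^3 - 12*v^2 - I*v^2 + 8*v + 9*I*v - 6*I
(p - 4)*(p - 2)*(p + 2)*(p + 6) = p^4 + 2*p^3 - 28*p^2 - 8*p + 96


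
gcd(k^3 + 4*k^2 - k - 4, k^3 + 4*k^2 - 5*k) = k - 1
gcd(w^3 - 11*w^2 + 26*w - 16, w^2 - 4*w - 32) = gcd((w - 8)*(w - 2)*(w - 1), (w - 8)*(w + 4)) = w - 8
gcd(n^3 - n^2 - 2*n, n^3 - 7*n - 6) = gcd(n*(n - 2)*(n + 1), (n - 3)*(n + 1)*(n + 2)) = n + 1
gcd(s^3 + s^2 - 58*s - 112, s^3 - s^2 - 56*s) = s^2 - s - 56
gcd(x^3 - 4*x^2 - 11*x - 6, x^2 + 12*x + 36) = 1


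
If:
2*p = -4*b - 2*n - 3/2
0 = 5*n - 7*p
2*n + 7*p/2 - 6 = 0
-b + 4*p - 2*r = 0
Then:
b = -85/56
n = 4/3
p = 20/21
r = 895/336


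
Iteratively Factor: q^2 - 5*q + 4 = (q - 4)*(q - 1)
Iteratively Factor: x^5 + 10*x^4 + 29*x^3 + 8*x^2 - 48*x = (x)*(x^4 + 10*x^3 + 29*x^2 + 8*x - 48) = x*(x - 1)*(x^3 + 11*x^2 + 40*x + 48) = x*(x - 1)*(x + 4)*(x^2 + 7*x + 12) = x*(x - 1)*(x + 4)^2*(x + 3)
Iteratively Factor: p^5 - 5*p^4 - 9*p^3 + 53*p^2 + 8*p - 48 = (p + 3)*(p^4 - 8*p^3 + 15*p^2 + 8*p - 16) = (p + 1)*(p + 3)*(p^3 - 9*p^2 + 24*p - 16) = (p - 4)*(p + 1)*(p + 3)*(p^2 - 5*p + 4) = (p - 4)*(p - 1)*(p + 1)*(p + 3)*(p - 4)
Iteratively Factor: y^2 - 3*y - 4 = (y - 4)*(y + 1)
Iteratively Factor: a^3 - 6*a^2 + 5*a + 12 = (a - 3)*(a^2 - 3*a - 4) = (a - 3)*(a + 1)*(a - 4)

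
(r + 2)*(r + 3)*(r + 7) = r^3 + 12*r^2 + 41*r + 42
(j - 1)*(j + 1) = j^2 - 1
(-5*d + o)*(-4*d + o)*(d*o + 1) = 20*d^3*o - 9*d^2*o^2 + 20*d^2 + d*o^3 - 9*d*o + o^2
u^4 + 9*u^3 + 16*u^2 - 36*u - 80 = (u - 2)*(u + 2)*(u + 4)*(u + 5)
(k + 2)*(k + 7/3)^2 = k^3 + 20*k^2/3 + 133*k/9 + 98/9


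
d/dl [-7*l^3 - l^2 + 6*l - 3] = -21*l^2 - 2*l + 6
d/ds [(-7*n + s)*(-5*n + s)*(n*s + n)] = n*(35*n^2 - 24*n*s - 12*n + 3*s^2 + 2*s)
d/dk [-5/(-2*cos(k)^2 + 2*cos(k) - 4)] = 5*(2*cos(k) - 1)*sin(k)/(2*(sin(k)^2 + cos(k) - 3)^2)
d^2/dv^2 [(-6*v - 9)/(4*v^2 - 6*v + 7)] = 24*(6*v*(4*v^2 - 6*v + 7) - (2*v + 3)*(4*v - 3)^2)/(4*v^2 - 6*v + 7)^3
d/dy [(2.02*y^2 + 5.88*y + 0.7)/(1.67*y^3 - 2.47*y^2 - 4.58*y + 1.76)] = (-3.3734*y^4 - 19.6392*y^3 + 1.765*y^2 + 10.5684*y + 13.5548)/(2.7889*y^6 - 8.2498*y^5 - 9.1963*y^4 + 28.5036*y^3 + 12.282*y^2 - 16.1216*y + 3.0976)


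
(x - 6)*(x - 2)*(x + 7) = x^3 - x^2 - 44*x + 84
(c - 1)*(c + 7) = c^2 + 6*c - 7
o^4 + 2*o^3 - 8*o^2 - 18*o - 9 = (o - 3)*(o + 1)^2*(o + 3)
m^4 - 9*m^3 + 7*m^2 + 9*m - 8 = (m - 8)*(m - 1)^2*(m + 1)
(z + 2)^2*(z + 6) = z^3 + 10*z^2 + 28*z + 24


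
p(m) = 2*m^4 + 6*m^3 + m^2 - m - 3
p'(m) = 8*m^3 + 18*m^2 + 2*m - 1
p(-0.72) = -3.46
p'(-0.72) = 3.91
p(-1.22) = -6.76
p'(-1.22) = 8.82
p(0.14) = -3.10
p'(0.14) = -0.35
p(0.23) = -3.10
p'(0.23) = 0.51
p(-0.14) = -2.86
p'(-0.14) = -0.95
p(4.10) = 988.39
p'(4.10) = 861.15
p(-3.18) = 21.87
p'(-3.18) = -82.60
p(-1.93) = -12.73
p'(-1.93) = 4.68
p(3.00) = 327.00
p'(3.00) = 383.00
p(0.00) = -3.00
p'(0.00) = -1.00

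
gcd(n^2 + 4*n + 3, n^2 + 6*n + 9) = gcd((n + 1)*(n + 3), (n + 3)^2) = n + 3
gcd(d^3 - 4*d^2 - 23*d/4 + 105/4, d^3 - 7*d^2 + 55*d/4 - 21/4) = d^2 - 13*d/2 + 21/2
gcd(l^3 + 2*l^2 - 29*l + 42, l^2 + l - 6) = l - 2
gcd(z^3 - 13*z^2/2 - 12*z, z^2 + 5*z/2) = z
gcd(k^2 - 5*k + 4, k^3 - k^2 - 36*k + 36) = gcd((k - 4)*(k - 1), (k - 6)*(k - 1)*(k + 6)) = k - 1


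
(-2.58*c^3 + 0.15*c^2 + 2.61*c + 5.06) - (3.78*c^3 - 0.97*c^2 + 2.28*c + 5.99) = -6.36*c^3 + 1.12*c^2 + 0.33*c - 0.930000000000001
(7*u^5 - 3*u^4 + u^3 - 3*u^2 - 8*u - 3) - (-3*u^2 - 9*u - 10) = 7*u^5 - 3*u^4 + u^3 + u + 7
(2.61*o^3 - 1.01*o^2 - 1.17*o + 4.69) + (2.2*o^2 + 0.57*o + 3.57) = 2.61*o^3 + 1.19*o^2 - 0.6*o + 8.26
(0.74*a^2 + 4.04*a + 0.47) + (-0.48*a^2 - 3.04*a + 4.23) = 0.26*a^2 + 1.0*a + 4.7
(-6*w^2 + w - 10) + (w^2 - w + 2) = -5*w^2 - 8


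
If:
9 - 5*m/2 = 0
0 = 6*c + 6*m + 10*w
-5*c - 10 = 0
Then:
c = -2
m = 18/5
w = -24/25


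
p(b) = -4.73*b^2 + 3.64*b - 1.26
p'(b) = 3.64 - 9.46*b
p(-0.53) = -4.52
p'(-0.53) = 8.65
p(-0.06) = -1.50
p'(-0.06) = 4.21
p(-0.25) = -2.47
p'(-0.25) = 6.00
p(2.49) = -21.52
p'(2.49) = -19.92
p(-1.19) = -12.29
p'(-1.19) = 14.90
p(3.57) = -48.55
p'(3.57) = -30.13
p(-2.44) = -38.30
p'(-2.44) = 26.72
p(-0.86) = -7.89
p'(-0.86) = 11.78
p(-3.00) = -54.75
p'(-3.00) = 32.02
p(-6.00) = -193.38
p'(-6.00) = 60.40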